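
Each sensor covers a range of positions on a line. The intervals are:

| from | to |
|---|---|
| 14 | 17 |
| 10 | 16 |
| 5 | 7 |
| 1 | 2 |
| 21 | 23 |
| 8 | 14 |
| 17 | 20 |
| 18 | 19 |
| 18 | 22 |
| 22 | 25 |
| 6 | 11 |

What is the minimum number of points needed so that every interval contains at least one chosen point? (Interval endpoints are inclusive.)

Process intervals by earliest right end; each time one isn't hit yet, stab at its right endpoint.
By right end: [1,2]  [5,7]  [6,11]  [8,14]  [10,16]  [14,17]  [18,19]  [17,20]  [18,22]  [21,23]  [22,25]
[1,2] uncovered → point at 2; [5,7] uncovered → point at 7; [8,14] uncovered → point at 14; [18,19] uncovered → point at 19; [21,23] uncovered → point at 23.
Points: 2, 7, 14, 19, 23 (5 total).

5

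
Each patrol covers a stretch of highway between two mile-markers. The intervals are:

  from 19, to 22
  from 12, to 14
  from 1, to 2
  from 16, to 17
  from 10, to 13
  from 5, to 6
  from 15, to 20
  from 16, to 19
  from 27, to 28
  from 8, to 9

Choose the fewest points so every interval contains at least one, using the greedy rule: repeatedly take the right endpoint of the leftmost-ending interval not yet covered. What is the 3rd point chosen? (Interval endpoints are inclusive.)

9

Process intervals by earliest right end; each time one isn't hit yet, stab at its right endpoint.
Sorted: [1,2] [5,6] [8,9] [10,13] [12,14] [16,17] [16,19] [15,20] [19,22] [27,28]
{[1,2]} hit by 2; {[5,6]} hit by 6; {[8,9]} hit by 9; {[10,13],[12,14]} hit by 13; {[16,17],[16,19],[15,20]} hit by 17; {[19,22]} hit by 22; {[27,28]} hit by 28.
Points: 2, 6, 9, 13, 17, 22, 28 (7 total).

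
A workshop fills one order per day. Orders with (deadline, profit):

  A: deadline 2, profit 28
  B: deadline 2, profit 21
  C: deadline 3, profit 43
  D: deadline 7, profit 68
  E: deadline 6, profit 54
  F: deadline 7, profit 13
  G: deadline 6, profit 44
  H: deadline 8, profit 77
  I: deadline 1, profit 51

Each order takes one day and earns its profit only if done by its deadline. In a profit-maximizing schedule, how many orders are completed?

8

Profit order: H=77 D=68 E=54 I=51 G=44 C=43 A=28 B=21 F=13
Assign: H→slot 8, D→slot 7, E→slot 6, I→slot 1, G→slot 5, C→slot 3, A→slot 2, B skipped, F→slot 4.
Slots: [1:I] [2:A] [3:C] [4:F] [5:G] [6:E] [7:D] [8:H]
8 of 9 scheduled.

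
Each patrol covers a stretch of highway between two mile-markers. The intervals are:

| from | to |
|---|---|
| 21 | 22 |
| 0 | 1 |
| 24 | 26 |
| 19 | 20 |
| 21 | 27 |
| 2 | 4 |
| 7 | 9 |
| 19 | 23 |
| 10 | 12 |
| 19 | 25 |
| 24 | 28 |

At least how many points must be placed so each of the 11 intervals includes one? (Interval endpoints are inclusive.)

7

Process intervals by earliest right end; each time one isn't hit yet, stab at its right endpoint.
Sorted: [0,1] [2,4] [7,9] [10,12] [19,20] [21,22] [19,23] [19,25] [24,26] [21,27] [24,28]
{[0,1]} hit by 1; {[2,4]} hit by 4; {[7,9]} hit by 9; {[10,12]} hit by 12; {[19,20]} hit by 20; {[21,22],[19,23],[19,25]} hit by 22; {[24,26],[21,27],[24,28]} hit by 26.
Points: 1, 4, 9, 12, 20, 22, 26 (7 total).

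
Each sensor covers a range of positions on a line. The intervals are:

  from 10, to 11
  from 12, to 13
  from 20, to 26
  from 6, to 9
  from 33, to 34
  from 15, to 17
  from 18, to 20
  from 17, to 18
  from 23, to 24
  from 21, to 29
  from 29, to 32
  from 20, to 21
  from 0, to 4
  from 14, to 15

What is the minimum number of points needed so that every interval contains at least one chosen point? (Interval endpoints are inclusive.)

10

By right end: [0,4]  [6,9]  [10,11]  [12,13]  [14,15]  [15,17]  [17,18]  [18,20]  [20,21]  [23,24]  [20,26]  [21,29]  [29,32]  [33,34]
[0,4] uncovered → point at 4; [6,9] uncovered → point at 9; [10,11] uncovered → point at 11; [12,13] uncovered → point at 13; [14,15] uncovered → point at 15; [17,18] uncovered → point at 18; [20,21] uncovered → point at 21; [23,24] uncovered → point at 24; [29,32] uncovered → point at 32; [33,34] uncovered → point at 34.
Points: 4, 9, 11, 13, 15, 18, 21, 24, 32, 34 (10 total).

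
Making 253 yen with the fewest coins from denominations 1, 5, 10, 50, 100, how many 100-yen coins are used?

Greedy: take as many of the largest coin as possible, then repeat with the remainder.
253 = 2×100 + 1×50 + 3×1
Count of 100: 2

2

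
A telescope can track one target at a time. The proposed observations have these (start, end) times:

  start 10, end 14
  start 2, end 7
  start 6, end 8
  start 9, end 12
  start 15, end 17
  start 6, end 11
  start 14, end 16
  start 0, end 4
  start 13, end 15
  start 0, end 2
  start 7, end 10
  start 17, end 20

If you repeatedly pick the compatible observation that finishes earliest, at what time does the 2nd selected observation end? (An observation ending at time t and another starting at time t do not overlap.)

Sorted by end: (0,2)  (0,4)  (2,7)  (6,8)  (7,10)  (6,11)  (9,12)  (10,14)  (13,15)  (14,16)  (15,17)  (17,20)
take (0,2); take (2,7); skip (6,8); take (7,10); skip (6,11); take (10,14); take (14,16); skip (15,17); take (17,20).
Selected: (0,2) (2,7) (7,10) (10,14) (14,16) (17,20)

7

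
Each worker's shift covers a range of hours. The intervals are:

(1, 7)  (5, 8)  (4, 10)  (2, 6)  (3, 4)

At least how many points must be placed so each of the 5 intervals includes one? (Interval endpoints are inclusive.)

2

Sort by right endpoint; whenever an interval is uncovered, place a point at its right end.
By right end: [3,4]  [2,6]  [1,7]  [5,8]  [4,10]
[3,4] uncovered → point at 4; [5,8] uncovered → point at 8.
Points: 4, 8 (2 total).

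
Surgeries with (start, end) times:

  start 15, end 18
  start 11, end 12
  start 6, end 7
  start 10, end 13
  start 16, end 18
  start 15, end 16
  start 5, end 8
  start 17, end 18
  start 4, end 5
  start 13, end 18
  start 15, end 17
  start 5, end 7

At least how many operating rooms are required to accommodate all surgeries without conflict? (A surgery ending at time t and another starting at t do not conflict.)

The answer is the maximum number of intervals overlapping at any instant.
starts: [4, 5, 5, 6, 10, 11, 13, 15, 15, 15, 16, 17]
ends:   [5, 7, 7, 8, 12, 13, 16, 17, 18, 18, 18, 18]
s4→1 e5→0 s5→1 s5→2 s6→3 e7→2 e7→1 e8→0 s10→1 s11→2 e12→1 e13→0 s13→1 s15→2 s15→3 s15→4  — peak 4.

4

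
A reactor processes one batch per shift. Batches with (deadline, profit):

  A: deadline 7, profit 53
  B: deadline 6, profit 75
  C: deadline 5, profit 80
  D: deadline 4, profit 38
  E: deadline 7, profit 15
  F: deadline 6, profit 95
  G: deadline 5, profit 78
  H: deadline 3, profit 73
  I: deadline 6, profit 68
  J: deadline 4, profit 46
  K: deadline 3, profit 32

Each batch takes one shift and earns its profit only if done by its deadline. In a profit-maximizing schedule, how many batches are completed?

Take jobs in profit order; each goes to the latest open slot no later than its deadline.
By profit: F(d6,95), C(d5,80), G(d5,78), B(d6,75), H(d3,73), I(d6,68), A(d7,53), J(d4,46), D(d4,38), K(d3,32), E(d7,15)
F→slot 6; C→slot 5; G→slot 4; B→slot 3; H→slot 2; I→slot 1; A→slot 7; J skipped; D skipped; K skipped; E skipped.
7 of 11 scheduled.

7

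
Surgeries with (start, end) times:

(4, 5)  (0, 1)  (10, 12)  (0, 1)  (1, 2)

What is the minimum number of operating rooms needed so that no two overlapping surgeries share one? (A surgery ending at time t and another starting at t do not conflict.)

The answer is the maximum number of intervals overlapping at any instant.
starts: [0, 0, 1, 4, 10]
ends:   [1, 1, 2, 5, 12]
s0→1 s0→2  — peak 2.

2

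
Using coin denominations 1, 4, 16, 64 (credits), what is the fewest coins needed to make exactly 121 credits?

7

Greedy: take as many of the largest coin as possible, then repeat with the remainder.
121 = 1×64 + 3×16 + 2×4 + 1×1
Total coins = 1 + 3 + 2 + 1 = 7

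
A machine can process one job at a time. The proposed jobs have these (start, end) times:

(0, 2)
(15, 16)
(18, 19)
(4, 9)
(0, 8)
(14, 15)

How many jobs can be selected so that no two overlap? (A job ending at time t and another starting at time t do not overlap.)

Sorted by end: (0,2)  (0,8)  (4,9)  (14,15)  (15,16)  (18,19)
take (0,2); skip (0,8); take (4,9); take (14,15); take (15,16); take (18,19).
Selected 5 jobs.

5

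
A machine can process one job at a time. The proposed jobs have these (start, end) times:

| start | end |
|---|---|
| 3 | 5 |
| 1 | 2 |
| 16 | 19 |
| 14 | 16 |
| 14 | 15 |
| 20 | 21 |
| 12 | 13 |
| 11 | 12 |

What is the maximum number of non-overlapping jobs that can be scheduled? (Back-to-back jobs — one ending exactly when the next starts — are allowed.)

By end time: (1,2), (3,5), (11,12), (12,13), (14,15), (14,16), (16,19), (20,21).
Pick (1,2); next start ≥ 2 → (3,5); next start ≥ 5 → (11,12); next start ≥ 12 → (12,13); next start ≥ 13 → (14,15); next start ≥ 15 → (16,19); next start ≥ 19 → (20,21).
Selected 7 jobs.

7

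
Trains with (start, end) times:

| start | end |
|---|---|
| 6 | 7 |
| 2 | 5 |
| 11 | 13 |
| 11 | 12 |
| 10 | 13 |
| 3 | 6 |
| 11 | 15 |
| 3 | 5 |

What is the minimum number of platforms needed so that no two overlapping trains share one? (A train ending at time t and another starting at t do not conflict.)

The answer is the maximum number of intervals overlapping at any instant.
Events (time:±→running): 2:+→1 3:+→2 3:+→3 5:-→2 5:-→1 6:-→0 6:+→1 7:-→0 10:+→1 11:+→2 11:+→3 11:+→4 … peak 4.

4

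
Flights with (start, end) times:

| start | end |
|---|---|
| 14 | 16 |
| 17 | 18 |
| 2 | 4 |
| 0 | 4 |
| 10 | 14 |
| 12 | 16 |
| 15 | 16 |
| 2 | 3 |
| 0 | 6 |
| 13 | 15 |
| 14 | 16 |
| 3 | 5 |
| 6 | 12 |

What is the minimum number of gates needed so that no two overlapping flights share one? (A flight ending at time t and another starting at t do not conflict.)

starts: [0, 0, 2, 2, 3, 6, 10, 12, 13, 14, 14, 15, 17]
ends:   [3, 4, 4, 5, 6, 12, 14, 15, 16, 16, 16, 16, 18]
s0→1 s0→2 s2→3 s2→4  — peak 4.

4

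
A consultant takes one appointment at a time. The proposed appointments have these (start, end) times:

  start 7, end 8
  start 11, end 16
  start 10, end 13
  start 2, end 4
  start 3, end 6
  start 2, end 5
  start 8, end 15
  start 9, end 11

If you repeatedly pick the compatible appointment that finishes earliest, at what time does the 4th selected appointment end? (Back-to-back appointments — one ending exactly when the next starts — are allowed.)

Order by finish time; keep every interval that doesn't clash with the previous kept one.
Sorted by end: (2,4)  (2,5)  (3,6)  (7,8)  (9,11)  (10,13)  (8,15)  (11,16)
take (2,4); skip (2,5); take (7,8); take (9,11); skip (10,13); skip (8,15); take (11,16).
Selected: (2,4) (7,8) (9,11) (11,16)

16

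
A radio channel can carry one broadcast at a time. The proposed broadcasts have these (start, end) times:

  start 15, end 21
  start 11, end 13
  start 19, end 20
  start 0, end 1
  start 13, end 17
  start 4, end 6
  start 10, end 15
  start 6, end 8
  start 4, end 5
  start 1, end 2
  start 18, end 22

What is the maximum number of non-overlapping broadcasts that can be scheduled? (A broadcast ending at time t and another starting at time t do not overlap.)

7

Greedy by earliest finish: after sorting by end time, pick each interval compatible with the last pick.
By end time: (0,1), (1,2), (4,5), (4,6), (6,8), (11,13), (10,15), (13,17), (19,20), (15,21), (18,22).
Pick (0,1); next start ≥ 1 → (1,2); next start ≥ 2 → (4,5); next start ≥ 5 → (6,8); next start ≥ 8 → (11,13); next start ≥ 13 → (13,17); next start ≥ 17 → (19,20).
Selected 7 broadcasts.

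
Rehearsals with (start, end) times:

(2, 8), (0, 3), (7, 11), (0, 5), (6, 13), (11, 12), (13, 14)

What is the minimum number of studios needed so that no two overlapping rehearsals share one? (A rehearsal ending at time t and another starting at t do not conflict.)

3

Events (time:±→running): 0:+→1 0:+→2 2:+→3 … peak 3.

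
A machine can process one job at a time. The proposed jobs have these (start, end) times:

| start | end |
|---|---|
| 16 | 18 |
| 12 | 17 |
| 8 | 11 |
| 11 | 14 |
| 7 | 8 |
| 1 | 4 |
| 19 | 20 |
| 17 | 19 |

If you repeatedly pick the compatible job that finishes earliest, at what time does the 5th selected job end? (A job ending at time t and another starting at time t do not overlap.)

Sort by end time and greedily take each interval whose start is ≥ the last chosen end.
Sorted by end: (1,4)  (7,8)  (8,11)  (11,14)  (12,17)  (16,18)  (17,19)  (19,20)
take (1,4); take (7,8); take (8,11); take (11,14); take (16,18); take (19,20).
Selected: (1,4) (7,8) (8,11) (11,14) (16,18) (19,20)

18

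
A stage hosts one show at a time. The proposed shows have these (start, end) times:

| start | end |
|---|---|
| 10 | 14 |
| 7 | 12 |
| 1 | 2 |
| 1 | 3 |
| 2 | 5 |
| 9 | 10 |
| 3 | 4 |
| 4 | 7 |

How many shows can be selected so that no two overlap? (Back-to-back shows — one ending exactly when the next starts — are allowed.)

5

Greedy by earliest finish: after sorting by end time, pick each interval compatible with the last pick.
Sorted by end: (1,2)  (1,3)  (3,4)  (2,5)  (4,7)  (9,10)  (7,12)  (10,14)
take (1,2); skip (1,3); take (3,4); take (4,7); take (9,10); skip (7,12); take (10,14).
Selected 5 shows.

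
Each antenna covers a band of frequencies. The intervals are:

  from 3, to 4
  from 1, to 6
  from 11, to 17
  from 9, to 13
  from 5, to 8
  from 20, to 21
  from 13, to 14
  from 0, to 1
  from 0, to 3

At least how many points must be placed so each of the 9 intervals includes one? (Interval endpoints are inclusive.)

5

Sort by right endpoint; whenever an interval is uncovered, place a point at its right end.
By right end: [0,1]  [0,3]  [3,4]  [1,6]  [5,8]  [9,13]  [13,14]  [11,17]  [20,21]
[0,1] uncovered → point at 1; [3,4] uncovered → point at 4; [5,8] uncovered → point at 8; [9,13] uncovered → point at 13; [20,21] uncovered → point at 21.
Points: 1, 4, 8, 13, 21 (5 total).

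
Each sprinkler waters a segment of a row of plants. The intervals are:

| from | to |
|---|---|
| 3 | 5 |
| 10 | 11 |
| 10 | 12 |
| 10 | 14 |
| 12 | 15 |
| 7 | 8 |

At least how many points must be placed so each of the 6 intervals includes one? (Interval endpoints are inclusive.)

Sorted: [3,5] [7,8] [10,11] [10,12] [10,14] [12,15]
{[3,5]} hit by 5; {[7,8]} hit by 8; {[10,11],[10,12],[10,14]} hit by 11; {[12,15]} hit by 15.
Points: 5, 8, 11, 15 (4 total).

4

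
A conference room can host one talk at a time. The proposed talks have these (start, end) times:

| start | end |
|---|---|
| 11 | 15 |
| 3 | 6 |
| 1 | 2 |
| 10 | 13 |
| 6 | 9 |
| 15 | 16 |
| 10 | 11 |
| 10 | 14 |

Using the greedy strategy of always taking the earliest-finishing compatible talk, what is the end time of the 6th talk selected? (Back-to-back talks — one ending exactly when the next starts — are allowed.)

Sorted by end: (1,2)  (3,6)  (6,9)  (10,11)  (10,13)  (10,14)  (11,15)  (15,16)
take (1,2); take (3,6); take (6,9); take (10,11); skip (10,14); take (11,15); take (15,16).
Selected: (1,2) (3,6) (6,9) (10,11) (11,15) (15,16)

16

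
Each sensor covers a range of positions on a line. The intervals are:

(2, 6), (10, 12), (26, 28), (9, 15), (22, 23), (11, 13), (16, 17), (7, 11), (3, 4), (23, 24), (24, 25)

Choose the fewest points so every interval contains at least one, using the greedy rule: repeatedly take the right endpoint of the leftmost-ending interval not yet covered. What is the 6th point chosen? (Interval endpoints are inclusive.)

28

By right end: [3,4]  [2,6]  [7,11]  [10,12]  [11,13]  [9,15]  [16,17]  [22,23]  [23,24]  [24,25]  [26,28]
[3,4] uncovered → point at 4; [7,11] uncovered → point at 11; [16,17] uncovered → point at 17; [22,23] uncovered → point at 23; [24,25] uncovered → point at 25; [26,28] uncovered → point at 28.
Points: 4, 11, 17, 23, 25, 28 (6 total).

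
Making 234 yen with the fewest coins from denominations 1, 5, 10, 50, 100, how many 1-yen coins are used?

4

234 − 2×100→34 − 3×10→4 − 4×1→0
Count of 1: 4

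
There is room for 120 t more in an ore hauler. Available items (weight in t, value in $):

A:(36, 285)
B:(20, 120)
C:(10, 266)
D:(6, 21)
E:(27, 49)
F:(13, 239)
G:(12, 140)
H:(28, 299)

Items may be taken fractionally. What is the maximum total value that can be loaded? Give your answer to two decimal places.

Order: C (266/10=26.60) > F (239/13=18.38) > G (140/12=11.67) > H (299/28=10.68) > A (285/36=7.92) > B (120/20=6.00) > D (21/6=3.50) > E (49/27=1.81)
Fill: take C (10 @ 266) → take F (13 @ 239) → take G (12 @ 140) → take H (28 @ 299) → take A (36 @ 285) → take B (20 @ 120) → take 1/6 of D → 3.50; 120/120 used.
Total value = 1352.50

1352.50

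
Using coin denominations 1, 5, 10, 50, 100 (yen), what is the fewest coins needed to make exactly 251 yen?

4

251 − 2×100→51 − 1×50→1 − 1×1→0
Total coins = 2 + 1 + 1 = 4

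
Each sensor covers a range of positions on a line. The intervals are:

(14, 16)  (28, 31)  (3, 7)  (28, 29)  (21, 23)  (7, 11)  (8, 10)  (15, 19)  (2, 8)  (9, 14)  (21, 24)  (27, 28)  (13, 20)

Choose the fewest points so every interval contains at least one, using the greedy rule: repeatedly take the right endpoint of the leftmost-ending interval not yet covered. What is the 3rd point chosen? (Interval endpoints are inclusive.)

Sorted: [3,7] [2,8] [8,10] [7,11] [9,14] [14,16] [15,19] [13,20] [21,23] [21,24] [27,28] [28,29] [28,31]
{[3,7],[2,8]} hit by 7; {[8,10],[7,11],[9,14]} hit by 10; {[14,16],[15,19],[13,20]} hit by 16; {[21,23],[21,24]} hit by 23; {[27,28],[28,29],[28,31]} hit by 28.
Points: 7, 10, 16, 23, 28 (5 total).

16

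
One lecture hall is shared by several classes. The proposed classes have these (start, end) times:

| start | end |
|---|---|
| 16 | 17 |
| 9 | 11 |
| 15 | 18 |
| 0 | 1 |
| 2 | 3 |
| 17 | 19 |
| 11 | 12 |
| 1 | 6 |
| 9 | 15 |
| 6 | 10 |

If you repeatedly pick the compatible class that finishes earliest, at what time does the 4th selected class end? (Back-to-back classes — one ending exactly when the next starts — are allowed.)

By end time: (0,1), (2,3), (1,6), (6,10), (9,11), (11,12), (9,15), (16,17), (15,18), (17,19).
Pick (0,1); next start ≥ 1 → (2,3); next start ≥ 3 → (6,10); next start ≥ 10 → (11,12); next start ≥ 12 → (16,17); next start ≥ 17 → (17,19).
Selected: (0,1) (2,3) (6,10) (11,12) (16,17) (17,19)

12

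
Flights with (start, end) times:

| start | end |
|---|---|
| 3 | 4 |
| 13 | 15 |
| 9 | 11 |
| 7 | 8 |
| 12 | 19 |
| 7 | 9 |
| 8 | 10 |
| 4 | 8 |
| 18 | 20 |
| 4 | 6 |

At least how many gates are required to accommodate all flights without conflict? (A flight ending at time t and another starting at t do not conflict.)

The answer is the maximum number of intervals overlapping at any instant.
Events (time:±→running): 3:+→1 4:-→0 4:+→1 4:+→2 6:-→1 7:+→2 7:+→3 … peak 3.

3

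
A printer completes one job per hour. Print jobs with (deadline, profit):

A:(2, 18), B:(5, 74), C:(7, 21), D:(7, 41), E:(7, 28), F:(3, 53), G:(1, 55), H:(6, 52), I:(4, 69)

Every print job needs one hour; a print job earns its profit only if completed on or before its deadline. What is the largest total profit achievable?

Take jobs in profit order; each goes to the latest open slot no later than its deadline.
Profit order: B=74 I=69 G=55 F=53 H=52 D=41 E=28 C=21 A=18
Assign: B→slot 5, I→slot 4, G→slot 1, F→slot 3, H→slot 6, D→slot 7, E→slot 2, C skipped, A skipped.
Slots: [1:G] [2:E] [3:F] [4:I] [5:B] [6:H] [7:D]
Profit = 55 + 28 + 53 + 69 + 74 + 52 + 41 = 372

372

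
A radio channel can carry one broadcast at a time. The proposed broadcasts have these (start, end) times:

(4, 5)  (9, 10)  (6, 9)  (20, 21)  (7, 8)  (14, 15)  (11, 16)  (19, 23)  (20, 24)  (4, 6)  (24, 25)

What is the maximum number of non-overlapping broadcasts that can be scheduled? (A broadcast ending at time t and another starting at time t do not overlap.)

6

By end time: (4,5), (4,6), (7,8), (6,9), (9,10), (14,15), (11,16), (20,21), (19,23), (20,24), (24,25).
Pick (4,5); next start ≥ 5 → (7,8); next start ≥ 8 → (9,10); next start ≥ 10 → (14,15); next start ≥ 15 → (20,21); next start ≥ 21 → (24,25).
Selected 6 broadcasts.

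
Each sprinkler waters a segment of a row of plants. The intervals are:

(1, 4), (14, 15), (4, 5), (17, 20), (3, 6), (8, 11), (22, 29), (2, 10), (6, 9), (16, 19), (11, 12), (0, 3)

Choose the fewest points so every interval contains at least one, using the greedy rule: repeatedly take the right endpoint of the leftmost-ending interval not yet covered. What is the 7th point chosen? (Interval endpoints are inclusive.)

By right end: [0,3]  [1,4]  [4,5]  [3,6]  [6,9]  [2,10]  [8,11]  [11,12]  [14,15]  [16,19]  [17,20]  [22,29]
[0,3] uncovered → point at 3; [4,5] uncovered → point at 5; [6,9] uncovered → point at 9; [11,12] uncovered → point at 12; [14,15] uncovered → point at 15; [16,19] uncovered → point at 19; [22,29] uncovered → point at 29.
Points: 3, 5, 9, 12, 15, 19, 29 (7 total).

29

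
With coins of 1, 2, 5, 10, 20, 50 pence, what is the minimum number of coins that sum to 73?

4

73 − 1×50→23 − 1×20→3 − 1×2→1 − 1×1→0
Total coins = 1 + 1 + 1 + 1 = 4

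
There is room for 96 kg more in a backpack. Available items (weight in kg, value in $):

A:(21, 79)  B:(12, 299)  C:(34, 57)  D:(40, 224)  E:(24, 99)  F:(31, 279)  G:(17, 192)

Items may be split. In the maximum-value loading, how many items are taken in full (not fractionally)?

3

Sort by value per unit weight and fill in that order.
Ratios (sorted): B 24.92, G 11.29, F 9.00, D 5.60, E 4.12, A 3.76, C 1.68
take B (12 @ 299); take G (17 @ 192); take F (31 @ 279); take 36/40 of D → 201.60. Capacity used 96/96.
3 item(s) taken whole; one partial (take 36/40 of D).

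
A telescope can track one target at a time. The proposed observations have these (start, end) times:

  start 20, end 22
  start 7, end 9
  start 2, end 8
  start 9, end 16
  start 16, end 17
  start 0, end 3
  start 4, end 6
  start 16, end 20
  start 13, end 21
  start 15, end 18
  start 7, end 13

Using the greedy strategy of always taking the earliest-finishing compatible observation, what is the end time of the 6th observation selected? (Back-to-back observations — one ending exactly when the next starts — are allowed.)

22

Order by finish time; keep every interval that doesn't clash with the previous kept one.
By end time: (0,3), (4,6), (2,8), (7,9), (7,13), (9,16), (16,17), (15,18), (16,20), (13,21), (20,22).
Pick (0,3); next start ≥ 3 → (4,6); next start ≥ 6 → (7,9); next start ≥ 9 → (9,16); next start ≥ 16 → (16,17); next start ≥ 17 → (20,22).
Selected: (0,3) (4,6) (7,9) (9,16) (16,17) (20,22)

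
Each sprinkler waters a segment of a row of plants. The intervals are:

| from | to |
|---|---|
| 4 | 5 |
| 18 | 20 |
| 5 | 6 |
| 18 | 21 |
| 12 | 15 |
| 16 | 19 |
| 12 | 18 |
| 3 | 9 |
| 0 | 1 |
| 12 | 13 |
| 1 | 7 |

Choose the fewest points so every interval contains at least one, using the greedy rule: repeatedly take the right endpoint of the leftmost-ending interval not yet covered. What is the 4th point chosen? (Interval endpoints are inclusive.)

19

Sort by right endpoint; whenever an interval is uncovered, place a point at its right end.
Sorted: [0,1] [4,5] [5,6] [1,7] [3,9] [12,13] [12,15] [12,18] [16,19] [18,20] [18,21]
{[0,1]} hit by 1; {[4,5],[5,6],[1,7],[3,9]} hit by 5; {[12,13],[12,15],[12,18]} hit by 13; {[16,19],[18,20],[18,21]} hit by 19.
Points: 1, 5, 13, 19 (4 total).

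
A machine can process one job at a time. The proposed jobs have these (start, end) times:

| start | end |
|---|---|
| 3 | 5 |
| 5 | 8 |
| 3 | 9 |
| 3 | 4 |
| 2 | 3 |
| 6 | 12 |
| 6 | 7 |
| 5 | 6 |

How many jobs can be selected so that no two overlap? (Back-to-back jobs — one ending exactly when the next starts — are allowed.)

Sorted by end: (2,3)  (3,4)  (3,5)  (5,6)  (6,7)  (5,8)  (3,9)  (6,12)
take (2,3); take (3,4); take (5,6); take (6,7); skip (5,8).
Selected 4 jobs.

4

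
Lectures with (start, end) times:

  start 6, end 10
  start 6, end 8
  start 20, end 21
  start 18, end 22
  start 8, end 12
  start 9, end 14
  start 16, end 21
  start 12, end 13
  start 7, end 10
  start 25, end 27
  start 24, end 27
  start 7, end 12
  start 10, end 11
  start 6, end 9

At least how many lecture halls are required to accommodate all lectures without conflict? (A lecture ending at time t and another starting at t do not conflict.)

starts: [6, 6, 6, 7, 7, 8, 9, 10, 12, 16, 18, 20, 24, 25]
ends:   [8, 9, 10, 10, 11, 12, 12, 13, 14, 21, 21, 22, 27, 27]
s6→1 s6→2 s6→3 s7→4 s7→5  — peak 5.

5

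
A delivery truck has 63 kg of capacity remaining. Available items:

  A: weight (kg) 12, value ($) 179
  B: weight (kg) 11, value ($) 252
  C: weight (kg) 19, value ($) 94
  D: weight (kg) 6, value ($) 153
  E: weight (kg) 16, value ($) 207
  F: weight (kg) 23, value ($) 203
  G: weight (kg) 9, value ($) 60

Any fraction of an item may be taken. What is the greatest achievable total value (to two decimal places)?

Ratios (sorted): D 25.50, B 22.91, A 14.92, E 12.94, F 8.83, G 6.67, C 4.95
take D (6 @ 153); take B (11 @ 252); take A (12 @ 179); take E (16 @ 207); take 18/23 of F → 158.87. Capacity used 63/63.
Total value = 949.87

949.87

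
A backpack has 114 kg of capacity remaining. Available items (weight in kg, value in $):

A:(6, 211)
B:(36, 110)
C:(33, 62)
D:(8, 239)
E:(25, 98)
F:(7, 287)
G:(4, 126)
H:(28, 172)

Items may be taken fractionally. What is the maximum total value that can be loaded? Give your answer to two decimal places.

Sort by value per unit weight and fill in that order.
Order: F (287/7=41.00) > A (211/6=35.17) > G (126/4=31.50) > D (239/8=29.88) > H (172/28=6.14) > E (98/25=3.92) > B (110/36=3.06) > C (62/33=1.88)
Fill: take F (7 @ 287) → take A (6 @ 211) → take G (4 @ 126) → take D (8 @ 239) → take H (28 @ 172) → take E (25 @ 98) → take B (36 @ 110); 114/114 used.
Total value = 1243.00

1243.00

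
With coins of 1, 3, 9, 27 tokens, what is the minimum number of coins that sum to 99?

99 − 3×27→18 − 2×9→0
Total coins = 3 + 2 = 5

5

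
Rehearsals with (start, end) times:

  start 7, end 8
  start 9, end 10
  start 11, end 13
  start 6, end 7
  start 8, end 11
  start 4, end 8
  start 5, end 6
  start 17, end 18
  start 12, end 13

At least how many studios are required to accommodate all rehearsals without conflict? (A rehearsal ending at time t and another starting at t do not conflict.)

2

The answer is the maximum number of intervals overlapping at any instant.
starts: [4, 5, 6, 7, 8, 9, 11, 12, 17]
ends:   [6, 7, 8, 8, 10, 11, 13, 13, 18]
s4→1 s5→2  — peak 2.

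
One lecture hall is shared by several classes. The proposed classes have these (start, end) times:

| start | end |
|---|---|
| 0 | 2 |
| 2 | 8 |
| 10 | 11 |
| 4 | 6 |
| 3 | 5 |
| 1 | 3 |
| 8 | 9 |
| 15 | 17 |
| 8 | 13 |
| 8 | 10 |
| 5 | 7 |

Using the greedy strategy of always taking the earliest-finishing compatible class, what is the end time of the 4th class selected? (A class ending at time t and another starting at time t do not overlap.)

By end time: (0,2), (1,3), (3,5), (4,6), (5,7), (2,8), (8,9), (8,10), (10,11), (8,13), (15,17).
Pick (0,2); next start ≥ 2 → (3,5); next start ≥ 5 → (5,7); next start ≥ 7 → (8,9); next start ≥ 9 → (10,11); next start ≥ 11 → (15,17).
Selected: (0,2) (3,5) (5,7) (8,9) (10,11) (15,17)

9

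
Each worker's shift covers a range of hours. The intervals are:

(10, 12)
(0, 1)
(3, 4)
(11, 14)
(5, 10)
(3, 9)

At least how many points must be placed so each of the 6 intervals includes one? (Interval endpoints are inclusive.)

4

By right end: [0,1]  [3,4]  [3,9]  [5,10]  [10,12]  [11,14]
[0,1] uncovered → point at 1; [3,4] uncovered → point at 4; [5,10] uncovered → point at 10; [11,14] uncovered → point at 14.
Points: 1, 4, 10, 14 (4 total).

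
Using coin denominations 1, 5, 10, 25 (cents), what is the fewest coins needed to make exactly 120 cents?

Greedy: take as many of the largest coin as possible, then repeat with the remainder.
120 − 4×25→20 − 2×10→0
Total coins = 4 + 2 = 6

6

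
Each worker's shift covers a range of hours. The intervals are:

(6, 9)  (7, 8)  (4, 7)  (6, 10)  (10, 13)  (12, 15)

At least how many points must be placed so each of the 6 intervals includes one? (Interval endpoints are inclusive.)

2

Sort by right endpoint; whenever an interval is uncovered, place a point at its right end.
By right end: [4,7]  [7,8]  [6,9]  [6,10]  [10,13]  [12,15]
[4,7] uncovered → point at 7; [10,13] uncovered → point at 13.
Points: 7, 13 (2 total).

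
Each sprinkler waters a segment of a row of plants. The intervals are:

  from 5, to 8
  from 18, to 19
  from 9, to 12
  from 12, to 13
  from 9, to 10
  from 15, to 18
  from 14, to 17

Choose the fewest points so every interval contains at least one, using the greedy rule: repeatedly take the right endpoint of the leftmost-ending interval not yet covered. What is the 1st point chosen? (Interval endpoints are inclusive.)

8

Sort by right endpoint; whenever an interval is uncovered, place a point at its right end.
By right end: [5,8]  [9,10]  [9,12]  [12,13]  [14,17]  [15,18]  [18,19]
[5,8] uncovered → point at 8; [9,10] uncovered → point at 10; [12,13] uncovered → point at 13; [14,17] uncovered → point at 17; [18,19] uncovered → point at 19.
Points: 8, 10, 13, 17, 19 (5 total).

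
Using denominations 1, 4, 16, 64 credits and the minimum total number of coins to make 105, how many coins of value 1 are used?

1

Greedy: take as many of the largest coin as possible, then repeat with the remainder.
105 = 1×64 + 2×16 + 2×4 + 1×1
Count of 1: 1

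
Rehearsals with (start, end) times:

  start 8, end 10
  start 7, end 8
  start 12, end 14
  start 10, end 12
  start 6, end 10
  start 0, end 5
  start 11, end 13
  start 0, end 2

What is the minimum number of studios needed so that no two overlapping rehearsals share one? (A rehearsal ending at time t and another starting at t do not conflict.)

Count concurrent intervals with a sweep; the peak is the room count.
Events (time:±→running): 0:+→1 0:+→2 … peak 2.

2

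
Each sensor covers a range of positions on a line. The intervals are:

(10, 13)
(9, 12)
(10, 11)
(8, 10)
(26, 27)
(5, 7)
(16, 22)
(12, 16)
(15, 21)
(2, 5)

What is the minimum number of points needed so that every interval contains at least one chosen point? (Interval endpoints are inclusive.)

4

Sorted: [2,5] [5,7] [8,10] [10,11] [9,12] [10,13] [12,16] [15,21] [16,22] [26,27]
{[2,5],[5,7]} hit by 5; {[8,10],[10,11],[9,12],[10,13]} hit by 10; {[12,16],[15,21],[16,22]} hit by 16; {[26,27]} hit by 27.
Points: 5, 10, 16, 27 (4 total).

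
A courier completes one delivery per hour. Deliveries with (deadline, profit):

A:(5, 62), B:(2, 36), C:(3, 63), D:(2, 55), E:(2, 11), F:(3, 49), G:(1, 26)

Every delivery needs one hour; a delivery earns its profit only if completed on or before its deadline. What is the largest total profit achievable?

229

Sort by profit descending; place each in the latest free slot ≤ its deadline.
By profit: C(d3,63), A(d5,62), D(d2,55), F(d3,49), B(d2,36), G(d1,26), E(d2,11)
C→slot 3; A→slot 5; D→slot 2; F→slot 1; B skipped; G skipped; E skipped.
Profit = 49 + 55 + 63 + 62 = 229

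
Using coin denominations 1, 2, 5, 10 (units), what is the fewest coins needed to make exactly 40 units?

Use the largest denomination that fits, subtract, and repeat.
40 = 4×10
Total coins = 4 = 4

4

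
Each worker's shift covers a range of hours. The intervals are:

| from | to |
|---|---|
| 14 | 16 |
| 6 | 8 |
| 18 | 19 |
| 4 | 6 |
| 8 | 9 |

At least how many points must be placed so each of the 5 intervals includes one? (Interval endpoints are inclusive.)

4

Process intervals by earliest right end; each time one isn't hit yet, stab at its right endpoint.
By right end: [4,6]  [6,8]  [8,9]  [14,16]  [18,19]
[4,6] uncovered → point at 6; [8,9] uncovered → point at 9; [14,16] uncovered → point at 16; [18,19] uncovered → point at 19.
Points: 6, 9, 16, 19 (4 total).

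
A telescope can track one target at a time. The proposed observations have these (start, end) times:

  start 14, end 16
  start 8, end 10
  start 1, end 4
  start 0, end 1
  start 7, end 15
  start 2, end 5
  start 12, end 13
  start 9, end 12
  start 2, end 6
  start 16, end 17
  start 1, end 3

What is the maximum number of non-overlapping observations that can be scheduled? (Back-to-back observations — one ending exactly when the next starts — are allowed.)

6

Order by finish time; keep every interval that doesn't clash with the previous kept one.
Sorted by end: (0,1)  (1,3)  (1,4)  (2,5)  (2,6)  (8,10)  (9,12)  (12,13)  (7,15)  (14,16)  (16,17)
take (0,1); take (1,3); skip (2,5); take (8,10); skip (9,12); take (12,13); skip (7,15); take (14,16); take (16,17).
Selected 6 observations.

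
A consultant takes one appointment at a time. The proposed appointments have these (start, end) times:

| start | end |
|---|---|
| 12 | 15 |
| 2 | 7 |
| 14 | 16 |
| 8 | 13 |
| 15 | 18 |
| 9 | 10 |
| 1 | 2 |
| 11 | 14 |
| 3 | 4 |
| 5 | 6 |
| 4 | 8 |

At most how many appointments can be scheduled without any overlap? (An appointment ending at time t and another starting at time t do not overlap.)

6

Greedy by earliest finish: after sorting by end time, pick each interval compatible with the last pick.
By end time: (1,2), (3,4), (5,6), (2,7), (4,8), (9,10), (8,13), (11,14), (12,15), (14,16), (15,18).
Pick (1,2); next start ≥ 2 → (3,4); next start ≥ 4 → (5,6); next start ≥ 6 → (9,10); next start ≥ 10 → (11,14); next start ≥ 14 → (14,16).
Selected 6 appointments.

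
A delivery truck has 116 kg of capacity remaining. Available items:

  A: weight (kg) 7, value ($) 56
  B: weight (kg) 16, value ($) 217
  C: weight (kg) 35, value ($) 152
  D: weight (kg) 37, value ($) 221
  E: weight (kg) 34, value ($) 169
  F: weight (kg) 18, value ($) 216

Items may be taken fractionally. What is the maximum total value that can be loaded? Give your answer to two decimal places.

Greedy by value/weight ratio, highest first.
Order: B (217/16=13.56) > F (216/18=12.00) > A (56/7=8.00) > D (221/37=5.97) > E (169/34=4.97) > C (152/35=4.34)
Fill: take B (16 @ 217) → take F (18 @ 216) → take A (7 @ 56) → take D (37 @ 221) → take E (34 @ 169) → take 4/35 of C → 17.37; 116/116 used.
Total value = 896.37

896.37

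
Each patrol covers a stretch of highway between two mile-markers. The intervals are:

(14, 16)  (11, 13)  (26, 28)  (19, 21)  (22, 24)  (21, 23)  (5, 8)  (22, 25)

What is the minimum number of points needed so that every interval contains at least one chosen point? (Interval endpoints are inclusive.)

6

Process intervals by earliest right end; each time one isn't hit yet, stab at its right endpoint.
By right end: [5,8]  [11,13]  [14,16]  [19,21]  [21,23]  [22,24]  [22,25]  [26,28]
[5,8] uncovered → point at 8; [11,13] uncovered → point at 13; [14,16] uncovered → point at 16; [19,21] uncovered → point at 21; [22,24] uncovered → point at 24; [26,28] uncovered → point at 28.
Points: 8, 13, 16, 21, 24, 28 (6 total).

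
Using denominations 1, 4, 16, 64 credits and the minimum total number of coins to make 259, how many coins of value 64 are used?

4

Use the largest denomination that fits, subtract, and repeat.
259 = 4×64 + 3×1
Count of 64: 4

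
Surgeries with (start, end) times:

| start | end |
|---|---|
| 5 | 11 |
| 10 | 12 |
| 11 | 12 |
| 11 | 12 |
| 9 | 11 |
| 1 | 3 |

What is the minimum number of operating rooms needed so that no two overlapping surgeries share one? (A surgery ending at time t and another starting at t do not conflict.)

The answer is the maximum number of intervals overlapping at any instant.
starts: [1, 5, 9, 10, 11, 11]
ends:   [3, 11, 11, 12, 12, 12]
s1→1 e3→0 s5→1 s9→2 s10→3  — peak 3.

3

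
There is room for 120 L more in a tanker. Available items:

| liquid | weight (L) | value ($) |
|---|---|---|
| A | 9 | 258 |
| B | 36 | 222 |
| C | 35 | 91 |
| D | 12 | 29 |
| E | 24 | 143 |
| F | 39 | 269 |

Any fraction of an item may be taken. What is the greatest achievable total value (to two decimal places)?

923.20

Order: A (258/9=28.67) > F (269/39=6.90) > B (222/36=6.17) > E (143/24=5.96) > C (91/35=2.60) > D (29/12=2.42)
Fill: take A (9 @ 258) → take F (39 @ 269) → take B (36 @ 222) → take E (24 @ 143) → take 12/35 of C → 31.20; 120/120 used.
Total value = 923.20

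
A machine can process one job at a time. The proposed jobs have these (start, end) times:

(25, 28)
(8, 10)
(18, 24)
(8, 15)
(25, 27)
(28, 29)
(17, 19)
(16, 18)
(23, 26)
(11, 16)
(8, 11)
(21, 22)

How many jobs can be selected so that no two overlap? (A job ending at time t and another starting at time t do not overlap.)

6

Sort by end time and greedily take each interval whose start is ≥ the last chosen end.
Sorted by end: (8,10)  (8,11)  (8,15)  (11,16)  (16,18)  (17,19)  (21,22)  (18,24)  (23,26)  (25,27)  (25,28)  (28,29)
take (8,10); take (11,16); take (16,18); take (21,22); take (23,26); take (28,29).
Selected 6 jobs.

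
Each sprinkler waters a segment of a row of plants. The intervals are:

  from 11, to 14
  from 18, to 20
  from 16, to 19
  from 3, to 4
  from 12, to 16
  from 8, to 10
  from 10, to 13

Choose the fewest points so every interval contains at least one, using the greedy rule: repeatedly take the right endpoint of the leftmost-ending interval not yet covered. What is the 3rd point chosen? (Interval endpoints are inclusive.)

14

Process intervals by earliest right end; each time one isn't hit yet, stab at its right endpoint.
By right end: [3,4]  [8,10]  [10,13]  [11,14]  [12,16]  [16,19]  [18,20]
[3,4] uncovered → point at 4; [8,10] uncovered → point at 10; [11,14] uncovered → point at 14; [16,19] uncovered → point at 19.
Points: 4, 10, 14, 19 (4 total).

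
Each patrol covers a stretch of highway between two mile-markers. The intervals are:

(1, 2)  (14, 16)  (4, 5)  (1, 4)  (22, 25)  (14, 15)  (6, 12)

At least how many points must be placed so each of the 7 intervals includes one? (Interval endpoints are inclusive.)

Process intervals by earliest right end; each time one isn't hit yet, stab at its right endpoint.
By right end: [1,2]  [1,4]  [4,5]  [6,12]  [14,15]  [14,16]  [22,25]
[1,2] uncovered → point at 2; [4,5] uncovered → point at 5; [6,12] uncovered → point at 12; [14,15] uncovered → point at 15; [22,25] uncovered → point at 25.
Points: 2, 5, 12, 15, 25 (5 total).

5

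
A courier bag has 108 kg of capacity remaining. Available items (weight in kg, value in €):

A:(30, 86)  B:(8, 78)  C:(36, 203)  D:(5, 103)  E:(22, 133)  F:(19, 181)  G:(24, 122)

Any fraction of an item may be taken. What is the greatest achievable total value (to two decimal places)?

789.50

Greedy by value/weight ratio, highest first.
Order: D (103/5=20.60) > B (78/8=9.75) > F (181/19=9.53) > E (133/22=6.05) > C (203/36=5.64) > G (122/24=5.08) > A (86/30=2.87)
Fill: take D (5 @ 103) → take B (8 @ 78) → take F (19 @ 181) → take E (22 @ 133) → take C (36 @ 203) → take 18/24 of G → 91.50; 108/108 used.
Total value = 789.50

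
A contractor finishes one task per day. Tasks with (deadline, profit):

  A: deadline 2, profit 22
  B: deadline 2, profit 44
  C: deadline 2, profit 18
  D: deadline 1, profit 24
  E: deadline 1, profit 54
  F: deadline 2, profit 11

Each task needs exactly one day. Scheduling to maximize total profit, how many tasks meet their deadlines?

Profit order: E=54 B=44 D=24 A=22 C=18 F=11
Assign: E→slot 1, B→slot 2, D skipped, A skipped, C skipped, F skipped.
Slots: [1:E] [2:B]
2 of 6 scheduled.

2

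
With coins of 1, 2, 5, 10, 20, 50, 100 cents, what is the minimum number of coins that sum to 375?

6

Greedy: take as many of the largest coin as possible, then repeat with the remainder.
375 − 3×100→75 − 1×50→25 − 1×20→5 − 1×5→0
Total coins = 3 + 1 + 1 + 1 = 6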